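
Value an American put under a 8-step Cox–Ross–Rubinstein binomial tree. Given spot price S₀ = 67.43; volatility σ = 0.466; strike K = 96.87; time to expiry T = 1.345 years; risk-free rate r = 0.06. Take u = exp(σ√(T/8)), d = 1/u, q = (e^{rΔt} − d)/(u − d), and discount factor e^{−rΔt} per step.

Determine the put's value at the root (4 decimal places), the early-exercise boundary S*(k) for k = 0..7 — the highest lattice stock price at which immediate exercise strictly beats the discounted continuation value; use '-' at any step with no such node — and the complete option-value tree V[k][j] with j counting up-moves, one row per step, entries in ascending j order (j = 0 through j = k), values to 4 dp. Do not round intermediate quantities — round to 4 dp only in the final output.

price = 32.0845
boundary = - 55.7020 46.0138 55.7020 46.0138 55.7020 67.4300 81.6273
tree:
32.0845
41.1680 22.8740
50.8562 31.2570 14.2310
58.8593 41.1680 21.1279 7.0231
65.4705 50.8562 30.2103 11.6865 2.0944
70.9317 58.8593 41.1680 18.9195 4.0588 0.0000
75.4432 65.4705 50.8562 29.4400 7.8656 0.0000 0.0000
79.1699 70.9317 58.8593 41.1680 15.2427 0.0000 0.0000 0.0000
82.2485 75.4432 65.4705 50.8562 29.4400 0.0000 0.0000 0.0000 0.0000

Δt=0.16812  u=1.21055  d=0.82607  q=0.47875  discount=0.98996
step 8 (expiry): payoffs max(K−S,0) = 82.2485 75.4432 65.4705 50.8562 29.4400 0.0000 0.0000 0.0000 0.0000
step 7: (k=7,j=0): S=17.7001, (K−S)⁺=79.1699, hold=78.1976 ⇒ V=79.1699 exercise | (k=7,j=1): S=25.9383, (K−S)⁺=70.9317, hold=69.9595 ⇒ V=70.9317 exercise | (k=7,j=2): S=38.0107, (K−S)⁺=58.8593, hold=57.8870 ⇒ V=58.8593 exercise | (k=7,j=3): S=55.7020, (K−S)⁺=41.1680, hold=40.1957 ⇒ V=41.1680 exercise | (k=7,j=4): S=81.6273, (K−S)⁺=15.2427, hold=15.1917 ⇒ V=15.2427 exercise | (k=7,j=5): S=119.6191, (K−S)⁺=0.0000, hold=0.0000 ⇒ V=0.0000 continue | (k=7,j=6): S=175.2934, (K−S)⁺=0.0000, hold=0.0000 ⇒ V=0.0000 continue | (k=7,j=7): S=256.8801, (K−S)⁺=0.0000, hold=0.0000 ⇒ V=0.0000 continue  boundary S*=81.6273
step 6: (k=6,j=0): S=21.4268, (K−S)⁺=75.4432, hold=74.4709 ⇒ V=75.4432 exercise | (k=6,j=1): S=31.3995, (K−S)⁺=65.4705, hold=64.4982 ⇒ V=65.4705 exercise | (k=6,j=2): S=46.0138, (K−S)⁺=50.8562, hold=49.8839 ⇒ V=50.8562 exercise | (k=6,j=3): S=67.4300, (K−S)⁺=29.4400, hold=28.4677 ⇒ V=29.4400 exercise | (k=6,j=4): S=98.8139, (K−S)⁺=0.0000, hold=7.8656 ⇒ V=7.8656 continue | (k=6,j=5): S=144.8048, (K−S)⁺=0.0000, hold=0.0000 ⇒ V=0.0000 continue | (k=6,j=6): S=212.2013, (K−S)⁺=0.0000, hold=0.0000 ⇒ V=0.0000 continue  boundary S*=67.4300
step 5: (k=5,j=0): S=25.9383, (K−S)⁺=70.9317, hold=69.9595 ⇒ V=70.9317 exercise | (k=5,j=1): S=38.0107, (K−S)⁺=58.8593, hold=57.8870 ⇒ V=58.8593 exercise | (k=5,j=2): S=55.7020, (K−S)⁺=41.1680, hold=40.1957 ⇒ V=41.1680 exercise | (k=5,j=3): S=81.6273, (K−S)⁺=15.2427, hold=18.9195 ⇒ V=18.9195 continue | (k=5,j=4): S=119.6191, (K−S)⁺=0.0000, hold=4.0588 ⇒ V=4.0588 continue | (k=5,j=5): S=175.2934, (K−S)⁺=0.0000, hold=0.0000 ⇒ V=0.0000 continue  boundary S*=55.7020
step 4: (k=4,j=0): S=31.3995, (K−S)⁺=65.4705, hold=64.4982 ⇒ V=65.4705 exercise | (k=4,j=1): S=46.0138, (K−S)⁺=50.8562, hold=49.8839 ⇒ V=50.8562 exercise | (k=4,j=2): S=67.4300, (K−S)⁺=29.4400, hold=30.2103 ⇒ V=30.2103 continue | (k=4,j=3): S=98.8139, (K−S)⁺=0.0000, hold=11.6865 ⇒ V=11.6865 continue | (k=4,j=4): S=144.8048, (K−S)⁺=0.0000, hold=2.0944 ⇒ V=2.0944 continue  boundary S*=46.0138
step 3: (k=3,j=0): S=38.0107, (K−S)⁺=58.8593, hold=57.8870 ⇒ V=58.8593 exercise | (k=3,j=1): S=55.7020, (K−S)⁺=41.1680, hold=40.5608 ⇒ V=41.1680 exercise | (k=3,j=2): S=81.6273, (K−S)⁺=15.2427, hold=21.1279 ⇒ V=21.1279 continue | (k=3,j=3): S=119.6191, (K−S)⁺=0.0000, hold=7.0231 ⇒ V=7.0231 continue  boundary S*=55.7020
step 2: (k=2,j=0): S=46.0138, (K−S)⁺=50.8562, hold=49.8839 ⇒ V=50.8562 exercise | (k=2,j=1): S=67.4300, (K−S)⁺=29.4400, hold=31.2570 ⇒ V=31.2570 continue | (k=2,j=2): S=98.8139, (K−S)⁺=0.0000, hold=14.2310 ⇒ V=14.2310 continue  boundary S*=46.0138
step 1: (k=1,j=0): S=55.7020, (K−S)⁺=41.1680, hold=41.0569 ⇒ V=41.1680 exercise | (k=1,j=1): S=81.6273, (K−S)⁺=15.2427, hold=22.8740 ⇒ V=22.8740 continue  boundary S*=55.7020
step 0: (k=0,j=0): S=67.4300, (K−S)⁺=29.4400, hold=32.0845 ⇒ V=32.0845 continue  boundary S*=-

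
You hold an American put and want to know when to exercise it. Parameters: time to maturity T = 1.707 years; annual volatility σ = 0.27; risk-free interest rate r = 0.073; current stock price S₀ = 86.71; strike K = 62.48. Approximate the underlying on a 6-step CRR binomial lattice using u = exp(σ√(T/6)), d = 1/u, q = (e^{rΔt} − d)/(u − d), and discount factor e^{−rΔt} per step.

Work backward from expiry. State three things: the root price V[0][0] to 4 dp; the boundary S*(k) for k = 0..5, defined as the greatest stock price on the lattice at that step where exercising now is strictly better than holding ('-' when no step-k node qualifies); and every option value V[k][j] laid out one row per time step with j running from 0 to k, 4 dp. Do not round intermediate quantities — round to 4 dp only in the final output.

price = 1.1387
boundary = - - - - 48.7406 42.2033
tree:
1.1387
2.2030 0.2644
4.1794 0.5827 0.0000
7.7224 1.2841 0.0000 0.0000
13.7394 2.8295 0.0000 0.0000 0.0000
20.2767 6.2351 0.0000 0.0000 0.0000 0.0000
25.9372 13.7394 0.0000 0.0000 0.0000 0.0000 0.0000

Δt=0.28450  u=1.15490  d=0.86588  q=0.53667  discount=0.97945
step 6 (expiry): payoffs max(K−S,0) = 25.9372 13.7394 0.0000 0.0000 0.0000 0.0000 0.0000
step 5: (k=5,j=0): S=42.2033, (K−S)⁺=20.2767, hold=18.9924 ⇒ V=20.2767 exercise | (k=5,j=1): S=56.2906, (K−S)⁺=6.1894, hold=6.2351 ⇒ V=6.2351 continue | (k=5,j=2): S=75.0801, (K−S)⁺=0.0000, hold=0.0000 ⇒ V=0.0000 continue | (k=5,j=3): S=100.1414, (K−S)⁺=0.0000, hold=0.0000 ⇒ V=0.0000 continue | (k=5,j=4): S=133.5681, (K−S)⁺=0.0000, hold=0.0000 ⇒ V=0.0000 continue | (k=5,j=5): S=178.1524, (K−S)⁺=0.0000, hold=0.0000 ⇒ V=0.0000 continue  boundary S*=42.2033
step 4: (k=4,j=0): S=48.7406, (K−S)⁺=13.7394, hold=12.4791 ⇒ V=13.7394 exercise | (k=4,j=1): S=65.0100, (K−S)⁺=0.0000, hold=2.8295 ⇒ V=2.8295 continue | (k=4,j=2): S=86.7100, (K−S)⁺=0.0000, hold=0.0000 ⇒ V=0.0000 continue | (k=4,j=3): S=115.6533, (K−S)⁺=0.0000, hold=0.0000 ⇒ V=0.0000 continue | (k=4,j=4): S=154.2578, (K−S)⁺=0.0000, hold=0.0000 ⇒ V=0.0000 continue  boundary S*=48.7406
step 3: (k=3,j=0): S=56.2906, (K−S)⁺=6.1894, hold=7.7224 ⇒ V=7.7224 continue | (k=3,j=1): S=75.0801, (K−S)⁺=0.0000, hold=1.2841 ⇒ V=1.2841 continue | (k=3,j=2): S=100.1414, (K−S)⁺=0.0000, hold=0.0000 ⇒ V=0.0000 continue | (k=3,j=3): S=133.5681, (K−S)⁺=0.0000, hold=0.0000 ⇒ V=0.0000 continue  boundary S*=-
step 2: (k=2,j=0): S=65.0100, (K−S)⁺=0.0000, hold=4.1794 ⇒ V=4.1794 continue | (k=2,j=1): S=86.7100, (K−S)⁺=0.0000, hold=0.5827 ⇒ V=0.5827 continue | (k=2,j=2): S=115.6533, (K−S)⁺=0.0000, hold=0.0000 ⇒ V=0.0000 continue  boundary S*=-
step 1: (k=1,j=0): S=75.0801, (K−S)⁺=0.0000, hold=2.2030 ⇒ V=2.2030 continue | (k=1,j=1): S=100.1414, (K−S)⁺=0.0000, hold=0.2644 ⇒ V=0.2644 continue  boundary S*=-
step 0: (k=0,j=0): S=86.7100, (K−S)⁺=0.0000, hold=1.1387 ⇒ V=1.1387 continue  boundary S*=-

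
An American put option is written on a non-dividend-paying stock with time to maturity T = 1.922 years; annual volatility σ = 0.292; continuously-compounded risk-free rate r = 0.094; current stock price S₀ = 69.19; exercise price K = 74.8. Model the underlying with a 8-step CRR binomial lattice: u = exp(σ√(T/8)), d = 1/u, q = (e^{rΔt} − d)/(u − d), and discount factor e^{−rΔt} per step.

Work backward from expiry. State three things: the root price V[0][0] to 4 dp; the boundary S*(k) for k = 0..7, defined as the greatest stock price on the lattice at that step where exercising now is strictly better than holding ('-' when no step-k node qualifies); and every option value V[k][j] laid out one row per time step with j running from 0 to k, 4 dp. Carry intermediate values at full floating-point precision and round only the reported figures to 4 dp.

Δt=0.24025  u=1.15387  d=0.86665  q=0.54380  discount=0.97767
step 8 (expiry): payoffs max(K−S,0) = 52.7820 45.4847 35.7689 22.8331 5.6100 0.0000 0.0000 0.0000 0.0000
step 7: (k=7,j=0): S=25.4060, (K−S)⁺=49.3940, hold=47.7237 ⇒ V=49.3940 exercise | (k=7,j=1): S=33.8261, (K−S)⁺=40.9739, hold=39.3036 ⇒ V=40.9739 exercise | (k=7,j=2): S=45.0369, (K−S)⁺=29.7631, hold=28.0928 ⇒ V=29.7631 exercise | (k=7,j=3): S=59.9632, (K−S)⁺=14.8368, hold=13.1664 ⇒ V=14.8368 exercise | (k=7,j=4): S=79.8365, (K−S)⁺=0.0000, hold=2.5021 ⇒ V=2.5021 continue | (k=7,j=5): S=106.2963, (K−S)⁺=0.0000, hold=0.0000 ⇒ V=0.0000 continue | (k=7,j=6): S=141.5255, (K−S)⁺=0.0000, hold=0.0000 ⇒ V=0.0000 continue | (k=7,j=7): S=188.4305, (K−S)⁺=0.0000, hold=0.0000 ⇒ V=0.0000 continue  boundary S*=59.9632
step 6: (k=6,j=0): S=29.3153, (K−S)⁺=45.4847, hold=43.8144 ⇒ V=45.4847 exercise | (k=6,j=1): S=39.0311, (K−S)⁺=35.7689, hold=34.0986 ⇒ V=35.7689 exercise | (k=6,j=2): S=51.9669, (K−S)⁺=22.8331, hold=21.1628 ⇒ V=22.8331 exercise | (k=6,j=3): S=69.1900, (K−S)⁺=5.6100, hold=7.9477 ⇒ V=7.9477 continue | (k=6,j=4): S=92.1213, (K−S)⁺=0.0000, hold=1.1160 ⇒ V=1.1160 continue | (k=6,j=5): S=122.6525, (K−S)⁺=0.0000, hold=0.0000 ⇒ V=0.0000 continue | (k=6,j=6): S=163.3025, (K−S)⁺=0.0000, hold=0.0000 ⇒ V=0.0000 continue  boundary S*=51.9669
step 5: (k=5,j=0): S=33.8261, (K−S)⁺=40.9739, hold=39.3036 ⇒ V=40.9739 exercise | (k=5,j=1): S=45.0369, (K−S)⁺=29.7631, hold=28.0928 ⇒ V=29.7631 exercise | (k=5,j=2): S=59.9632, (K−S)⁺=14.8368, hold=14.4093 ⇒ V=14.8368 exercise | (k=5,j=3): S=79.8365, (K−S)⁺=0.0000, hold=4.1381 ⇒ V=4.1381 continue | (k=5,j=4): S=106.2963, (K−S)⁺=0.0000, hold=0.4977 ⇒ V=0.4977 continue | (k=5,j=5): S=141.5255, (K−S)⁺=0.0000, hold=0.0000 ⇒ V=0.0000 continue  boundary S*=59.9632
step 4: (k=4,j=0): S=39.0311, (K−S)⁺=35.7689, hold=34.0986 ⇒ V=35.7689 exercise | (k=4,j=1): S=51.9669, (K−S)⁺=22.8331, hold=21.1628 ⇒ V=22.8331 exercise | (k=4,j=2): S=69.1900, (K−S)⁺=5.6100, hold=8.8174 ⇒ V=8.8174 continue | (k=4,j=3): S=92.1213, (K−S)⁺=0.0000, hold=2.1103 ⇒ V=2.1103 continue | (k=4,j=4): S=122.6525, (K−S)⁺=0.0000, hold=0.2220 ⇒ V=0.2220 continue  boundary S*=51.9669
step 3: (k=3,j=0): S=45.0369, (K−S)⁺=29.7631, hold=28.0928 ⇒ V=29.7631 exercise | (k=3,j=1): S=59.9632, (K−S)⁺=14.8368, hold=14.8717 ⇒ V=14.8717 continue | (k=3,j=2): S=79.8365, (K−S)⁺=0.0000, hold=5.0546 ⇒ V=5.0546 continue | (k=3,j=3): S=106.2963, (K−S)⁺=0.0000, hold=1.0592 ⇒ V=1.0592 continue  boundary S*=45.0369
step 2: (k=2,j=0): S=51.9669, (K−S)⁺=22.8331, hold=21.1814 ⇒ V=22.8331 exercise | (k=2,j=1): S=69.1900, (K−S)⁺=5.6100, hold=9.3203 ⇒ V=9.3203 continue | (k=2,j=2): S=92.1213, (K−S)⁺=0.0000, hold=2.8176 ⇒ V=2.8176 continue  boundary S*=51.9669
step 1: (k=1,j=0): S=59.9632, (K−S)⁺=14.8368, hold=15.1390 ⇒ V=15.1390 continue | (k=1,j=1): S=79.8365, (K−S)⁺=0.0000, hold=5.6550 ⇒ V=5.6550 continue  boundary S*=-
step 0: (k=0,j=0): S=69.1900, (K−S)⁺=5.6100, hold=9.7587 ⇒ V=9.7587 continue  boundary S*=-

price = 9.7587
boundary = - - 51.9669 45.0369 51.9669 59.9632 51.9669 59.9632
tree:
9.7587
15.1390 5.6550
22.8331 9.3203 2.8176
29.7631 14.8717 5.0546 1.0592
35.7689 22.8331 8.8174 2.1103 0.2220
40.9739 29.7631 14.8368 4.1381 0.4977 0.0000
45.4847 35.7689 22.8331 7.9477 1.1160 0.0000 0.0000
49.3940 40.9739 29.7631 14.8368 2.5021 0.0000 0.0000 0.0000
52.7820 45.4847 35.7689 22.8331 5.6100 0.0000 0.0000 0.0000 0.0000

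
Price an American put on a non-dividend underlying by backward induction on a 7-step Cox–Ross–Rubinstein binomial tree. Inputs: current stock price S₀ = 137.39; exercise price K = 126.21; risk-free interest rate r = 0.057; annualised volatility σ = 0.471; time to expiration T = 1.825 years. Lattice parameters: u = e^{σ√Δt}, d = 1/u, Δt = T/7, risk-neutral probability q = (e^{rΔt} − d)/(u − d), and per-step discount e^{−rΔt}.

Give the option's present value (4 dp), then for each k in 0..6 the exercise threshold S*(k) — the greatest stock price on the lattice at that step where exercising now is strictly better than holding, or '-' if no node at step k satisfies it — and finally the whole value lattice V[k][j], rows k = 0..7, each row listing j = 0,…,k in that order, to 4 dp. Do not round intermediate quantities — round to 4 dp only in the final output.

Δt=0.26071  u=1.27188  d=0.78624  q=0.47099  discount=0.98525
step 7 (expiry): payoffs max(K−S,0) = 100.6924 84.9309 59.4340 18.1885 0.0000 0.0000 0.0000 0.0000
step 6: (k=6,j=0): S=32.4553, (K−S)⁺=93.7547, hold=91.8930 ⇒ V=93.7547 exercise | (k=6,j=1): S=52.5019, (K−S)⁺=73.7081, hold=71.8464 ⇒ V=73.7081 exercise | (k=6,j=2): S=84.9308, (K−S)⁺=41.2792, hold=39.4175 ⇒ V=41.2792 exercise | (k=6,j=3): S=137.3900, (K−S)⁺=0.0000, hold=9.4799 ⇒ V=9.4799 continue | (k=6,j=4): S=222.2517, (K−S)⁺=0.0000, hold=0.0000 ⇒ V=0.0000 continue | (k=6,j=5): S=359.5300, (K−S)⁺=0.0000, hold=0.0000 ⇒ V=0.0000 continue | (k=6,j=6): S=581.6009, (K−S)⁺=0.0000, hold=0.0000 ⇒ V=0.0000 continue  boundary S*=84.9308
step 5: (k=5,j=0): S=41.2791, (K−S)⁺=84.9309, hold=83.0692 ⇒ V=84.9309 exercise | (k=5,j=1): S=66.7760, (K−S)⁺=59.4340, hold=57.5723 ⇒ V=59.4340 exercise | (k=5,j=2): S=108.0215, (K−S)⁺=18.1885, hold=25.9140 ⇒ V=25.9140 continue | (k=5,j=3): S=174.7431, (K−S)⁺=0.0000, hold=4.9410 ⇒ V=4.9410 continue | (k=5,j=4): S=282.6768, (K−S)⁺=0.0000, hold=0.0000 ⇒ V=0.0000 continue | (k=5,j=5): S=457.2778, (K−S)⁺=0.0000, hold=0.0000 ⇒ V=0.0000 continue  boundary S*=66.7760
step 4: (k=4,j=0): S=52.5019, (K−S)⁺=73.7081, hold=71.8464 ⇒ V=73.7081 exercise | (k=4,j=1): S=84.9308, (K−S)⁺=41.2792, hold=43.0025 ⇒ V=43.0025 continue | (k=4,j=2): S=137.3900, (K−S)⁺=0.0000, hold=15.7993 ⇒ V=15.7993 continue | (k=4,j=3): S=222.2517, (K−S)⁺=0.0000, hold=2.5752 ⇒ V=2.5752 continue | (k=4,j=4): S=359.5300, (K−S)⁺=0.0000, hold=0.0000 ⇒ V=0.0000 continue  boundary S*=52.5019
step 3: (k=3,j=0): S=66.7760, (K−S)⁺=59.4340, hold=58.3720 ⇒ V=59.4340 exercise | (k=3,j=1): S=108.0215, (K−S)⁺=18.1885, hold=29.7446 ⇒ V=29.7446 continue | (k=3,j=2): S=174.7431, (K−S)⁺=0.0000, hold=9.4297 ⇒ V=9.4297 continue | (k=3,j=3): S=282.6768, (K−S)⁺=0.0000, hold=1.3422 ⇒ V=1.3422 continue  boundary S*=66.7760
step 2: (k=2,j=0): S=84.9308, (K−S)⁺=41.2792, hold=44.7801 ⇒ V=44.7801 continue | (k=2,j=1): S=137.3900, (K−S)⁺=0.0000, hold=19.8788 ⇒ V=19.8788 continue | (k=2,j=2): S=222.2517, (K−S)⁺=0.0000, hold=5.5376 ⇒ V=5.5376 continue  boundary S*=-
step 1: (k=1,j=0): S=108.0215, (K−S)⁺=18.1885, hold=32.5642 ⇒ V=32.5642 continue | (k=1,j=1): S=174.7431, (K−S)⁺=0.0000, hold=12.9306 ⇒ V=12.9306 continue  boundary S*=-
step 0: (k=0,j=0): S=137.3900, (K−S)⁺=0.0000, hold=22.9729 ⇒ V=22.9729 continue  boundary S*=-

price = 22.9729
boundary = - - - 66.7760 52.5019 66.7760 84.9308
tree:
22.9729
32.5642 12.9306
44.7801 19.8788 5.5376
59.4340 29.7446 9.4297 1.3422
73.7081 43.0025 15.7993 2.5752 0.0000
84.9309 59.4340 25.9140 4.9410 0.0000 0.0000
93.7547 73.7081 41.2792 9.4799 0.0000 0.0000 0.0000
100.6924 84.9309 59.4340 18.1885 0.0000 0.0000 0.0000 0.0000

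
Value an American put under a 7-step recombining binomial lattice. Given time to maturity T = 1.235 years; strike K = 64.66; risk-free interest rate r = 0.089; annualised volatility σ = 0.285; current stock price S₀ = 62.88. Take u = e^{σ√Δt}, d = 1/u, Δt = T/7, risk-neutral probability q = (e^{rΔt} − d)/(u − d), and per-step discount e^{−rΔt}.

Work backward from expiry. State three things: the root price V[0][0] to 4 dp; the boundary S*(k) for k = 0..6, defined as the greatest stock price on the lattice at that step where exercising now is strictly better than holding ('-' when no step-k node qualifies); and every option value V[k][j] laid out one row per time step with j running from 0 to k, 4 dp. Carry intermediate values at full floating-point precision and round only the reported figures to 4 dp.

Δt=0.17643, u=1.12717, d=0.88718, q=0.53605, disc=e^(-rΔt)=0.98442
k=7 terminal: V=max(K-S,0) → 37.4588 30.1006 20.7519 8.8743 0.0000 0.0000 0.0000 0.0000
k=6: j=0 S=30.6603 intr=33.9997 cont=32.9923 V=33.9997[EX]; j=1 S=38.9543 intr=25.7057 cont=24.6983 V=25.7057[EX]; j=2 S=49.4919 intr=15.1681 cont=14.1607 V=15.1681[EX]; j=3 S=62.8800 intr=1.7800 cont=4.0530 V=4.0530[hold]; j=4 S=79.8897 intr=0.0000 cont=0.0000 V=0.0000[hold]; j=5 S=101.5008 intr=0.0000 cont=0.0000 V=0.0000[hold]; j=6 S=128.9579 intr=0.0000 cont=0.0000 V=0.0000[hold]  S*(6)=49.4919
k=5: j=0 S=34.5594 intr=30.1006 cont=29.0932 V=30.1006[EX]; j=1 S=43.9081 intr=20.7519 cont=19.7445 V=20.7519[EX]; j=2 S=55.7857 intr=8.8743 cont=9.0664 V=9.0664[hold]; j=3 S=70.8764 intr=0.0000 cont=1.8511 V=1.8511[hold]; j=4 S=90.0493 intr=0.0000 cont=0.0000 V=0.0000[hold]; j=5 S=114.4086 intr=0.0000 cont=0.0000 V=0.0000[hold]  S*(5)=43.9081
k=4: j=0 S=38.9543 intr=25.7057 cont=24.6983 V=25.7057[EX]; j=1 S=49.4919 intr=15.1681 cont=14.2621 V=15.1681[EX]; j=2 S=62.8800 intr=1.7800 cont=5.1176 V=5.1176[hold]; j=3 S=79.8897 intr=0.0000 cont=0.8454 V=0.8454[hold]; j=4 S=101.5008 intr=0.0000 cont=0.0000 V=0.0000[hold]  S*(4)=49.4919
k=3: j=0 S=43.9081 intr=20.7519 cont=19.7445 V=20.7519[EX]; j=1 S=55.7857 intr=8.8743 cont=9.6281 V=9.6281[hold]; j=2 S=70.8764 intr=0.0000 cont=2.7835 V=2.7835[hold]; j=3 S=90.0493 intr=0.0000 cont=0.3861 V=0.3861[hold]  S*(3)=43.9081
k=2: j=0 S=49.4919 intr=15.1681 cont=14.5586 V=15.1681[EX]; j=1 S=62.8800 intr=1.7800 cont=5.8662 V=5.8662[hold]; j=2 S=79.8897 intr=0.0000 cont=1.4750 V=1.4750[hold]  S*(2)=49.4919
k=1: j=0 S=55.7857 intr=8.8743 cont=10.0232 V=10.0232[hold]; j=1 S=70.8764 intr=0.0000 cont=3.4576 V=3.4576[hold]  S*(1)=-
k=0: j=0 S=62.8800 intr=1.7800 cont=6.4023 V=6.4023[hold]  S*(0)=-

price = 6.4023
boundary = - - 49.4919 43.9081 49.4919 43.9081 49.4919
tree:
6.4023
10.0232 3.4576
15.1681 5.8662 1.4750
20.7519 9.6281 2.7835 0.3861
25.7057 15.1681 5.1176 0.8454 0.0000
30.1006 20.7519 9.0664 1.8511 0.0000 0.0000
33.9997 25.7057 15.1681 4.0530 0.0000 0.0000 0.0000
37.4588 30.1006 20.7519 8.8743 0.0000 0.0000 0.0000 0.0000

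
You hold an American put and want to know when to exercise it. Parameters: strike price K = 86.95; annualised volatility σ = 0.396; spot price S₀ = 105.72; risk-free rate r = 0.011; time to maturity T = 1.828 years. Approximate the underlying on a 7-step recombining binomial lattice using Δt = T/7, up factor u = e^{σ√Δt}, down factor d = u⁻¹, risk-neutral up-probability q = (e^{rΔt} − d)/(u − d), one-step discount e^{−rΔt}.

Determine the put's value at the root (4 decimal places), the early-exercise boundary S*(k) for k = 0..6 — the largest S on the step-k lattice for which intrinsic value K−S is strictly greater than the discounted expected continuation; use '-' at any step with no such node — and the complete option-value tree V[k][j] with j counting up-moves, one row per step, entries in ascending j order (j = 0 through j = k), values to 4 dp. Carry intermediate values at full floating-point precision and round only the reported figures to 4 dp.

price = 11.0729
boundary = - - - - 47.0559 57.6103 70.5319
tree:
11.0729
16.0572 5.2118
22.6180 8.3516 1.5086
30.7276 13.1108 2.7412 0.0515
39.8941 20.0138 4.9794 0.0951 0.0000
48.5149 29.3397 9.0429 0.1756 0.0000 0.0000
55.5563 39.8941 16.4181 0.3241 0.0000 0.0000 0.0000
61.3077 48.5149 29.3397 0.5982 0.0000 0.0000 0.0000 0.0000

Δt=0.26114  u=1.22429  d=0.81680  q=0.45664  discount=0.99713
step 7 (expiry): payoffs max(K−S,0) = 61.3077 48.5149 29.3397 0.5982 0.0000 0.0000 0.0000 0.0000
step 6: (k=6,j=0): S=31.3937, (K−S)⁺=55.5563, hold=55.3069 ⇒ V=55.5563 exercise | (k=6,j=1): S=47.0559, (K−S)⁺=39.8941, hold=39.6447 ⇒ V=39.8941 exercise | (k=6,j=2): S=70.5319, (K−S)⁺=16.4181, hold=16.1687 ⇒ V=16.4181 exercise | (k=6,j=3): S=105.7200, (K−S)⁺=0.0000, hold=0.3241 ⇒ V=0.3241 continue | (k=6,j=4): S=158.4633, (K−S)⁺=0.0000, hold=0.0000 ⇒ V=0.0000 continue | (k=6,j=5): S=237.5200, (K−S)⁺=0.0000, hold=0.0000 ⇒ V=0.0000 continue | (k=6,j=6): S=356.0179, (K−S)⁺=0.0000, hold=0.0000 ⇒ V=0.0000 continue  boundary S*=70.5319
step 5: (k=5,j=0): S=38.4351, (K−S)⁺=48.5149, hold=48.2655 ⇒ V=48.5149 exercise | (k=5,j=1): S=57.6103, (K−S)⁺=29.3397, hold=29.0903 ⇒ V=29.3397 exercise | (k=5,j=2): S=86.3518, (K−S)⁺=0.5982, hold=9.0429 ⇒ V=9.0429 continue | (k=5,j=3): S=129.4324, (K−S)⁺=0.0000, hold=0.1756 ⇒ V=0.1756 continue | (k=5,j=4): S=194.0057, (K−S)⁺=0.0000, hold=0.0000 ⇒ V=0.0000 continue | (k=5,j=5): S=290.7944, (K−S)⁺=0.0000, hold=0.0000 ⇒ V=0.0000 continue  boundary S*=57.6103
step 4: (k=4,j=0): S=47.0559, (K−S)⁺=39.8941, hold=39.6447 ⇒ V=39.8941 exercise | (k=4,j=1): S=70.5319, (K−S)⁺=16.4181, hold=20.0138 ⇒ V=20.0138 continue | (k=4,j=2): S=105.7200, (K−S)⁺=0.0000, hold=4.9794 ⇒ V=4.9794 continue | (k=4,j=3): S=158.4633, (K−S)⁺=0.0000, hold=0.0951 ⇒ V=0.0951 continue | (k=4,j=4): S=237.5200, (K−S)⁺=0.0000, hold=0.0000 ⇒ V=0.0000 continue  boundary S*=47.0559
step 3: (k=3,j=0): S=57.6103, (K−S)⁺=29.3397, hold=30.7276 ⇒ V=30.7276 continue | (k=3,j=1): S=86.3518, (K−S)⁺=0.5982, hold=13.1108 ⇒ V=13.1108 continue | (k=3,j=2): S=129.4324, (K−S)⁺=0.0000, hold=2.7412 ⇒ V=2.7412 continue | (k=3,j=3): S=194.0057, (K−S)⁺=0.0000, hold=0.0515 ⇒ V=0.0515 continue  boundary S*=-
step 2: (k=2,j=0): S=70.5319, (K−S)⁺=16.4181, hold=22.6180 ⇒ V=22.6180 continue | (k=2,j=1): S=105.7200, (K−S)⁺=0.0000, hold=8.3516 ⇒ V=8.3516 continue | (k=2,j=2): S=158.4633, (K−S)⁺=0.0000, hold=1.5086 ⇒ V=1.5086 continue  boundary S*=-
step 1: (k=1,j=0): S=86.3518, (K−S)⁺=0.5982, hold=16.0572 ⇒ V=16.0572 continue | (k=1,j=1): S=129.4324, (K−S)⁺=0.0000, hold=5.2118 ⇒ V=5.2118 continue  boundary S*=-
step 0: (k=0,j=0): S=105.7200, (K−S)⁺=0.0000, hold=11.0729 ⇒ V=11.0729 continue  boundary S*=-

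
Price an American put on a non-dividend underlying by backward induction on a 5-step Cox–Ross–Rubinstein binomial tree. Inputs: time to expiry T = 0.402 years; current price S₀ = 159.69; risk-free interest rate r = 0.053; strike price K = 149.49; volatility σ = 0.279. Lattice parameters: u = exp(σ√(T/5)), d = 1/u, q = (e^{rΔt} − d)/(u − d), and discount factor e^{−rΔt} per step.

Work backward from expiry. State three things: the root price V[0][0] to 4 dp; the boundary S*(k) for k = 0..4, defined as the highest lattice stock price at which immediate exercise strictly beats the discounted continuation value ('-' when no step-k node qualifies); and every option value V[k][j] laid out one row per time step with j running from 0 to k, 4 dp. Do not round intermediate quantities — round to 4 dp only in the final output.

price = 5.4908
boundary = - - - 125.9524 136.3212
tree:
5.4908
9.2293 1.9045
15.0573 3.6444 0.2300
23.5376 6.9444 0.4687 0.0000
33.1178 13.1688 0.9551 0.0000 0.0000
41.9693 23.5376 1.9463 0.0000 0.0000 0.0000

Δt=0.08040, u=1.08232, d=0.92394, q=0.50719, disc=e^(-rΔt)=0.99575
k=5 terminal: V=max(K-S,0) → 41.9693 23.5376 1.9463 0.0000 0.0000 0.0000
k=4: j=0 S=116.3722 intr=33.1178 cont=32.4821 V=33.1178[EX]; j=1 S=136.3212 intr=13.1688 cont=12.5331 V=13.1688[EX]; j=2 S=159.6900 intr=0.0000 cont=0.9551 V=0.9551[hold]; j=3 S=187.0647 intr=0.0000 cont=0.0000 V=0.0000[hold]; j=4 S=219.1322 intr=0.0000 cont=0.0000 V=0.0000[hold]  S*(4)=136.3212
k=3: j=0 S=125.9524 intr=23.5376 cont=22.9020 V=23.5376[EX]; j=1 S=147.5437 intr=1.9463 cont=6.9444 V=6.9444[hold]; j=2 S=172.8362 intr=0.0000 cont=0.4687 V=0.4687[hold]; j=3 S=202.4646 intr=0.0000 cont=0.0000 V=0.0000[hold]  S*(3)=125.9524
k=2: j=0 S=136.3212 intr=13.1688 cont=15.0573 V=15.0573[hold]; j=1 S=159.6900 intr=0.0000 cont=3.6444 V=3.6444[hold]; j=2 S=187.0647 intr=0.0000 cont=0.2300 V=0.2300[hold]  S*(2)=-
k=1: j=0 S=147.5437 intr=1.9463 cont=9.2293 V=9.2293[hold]; j=1 S=172.8362 intr=0.0000 cont=1.9045 V=1.9045[hold]  S*(1)=-
k=0: j=0 S=159.6900 intr=0.0000 cont=5.4908 V=5.4908[hold]  S*(0)=-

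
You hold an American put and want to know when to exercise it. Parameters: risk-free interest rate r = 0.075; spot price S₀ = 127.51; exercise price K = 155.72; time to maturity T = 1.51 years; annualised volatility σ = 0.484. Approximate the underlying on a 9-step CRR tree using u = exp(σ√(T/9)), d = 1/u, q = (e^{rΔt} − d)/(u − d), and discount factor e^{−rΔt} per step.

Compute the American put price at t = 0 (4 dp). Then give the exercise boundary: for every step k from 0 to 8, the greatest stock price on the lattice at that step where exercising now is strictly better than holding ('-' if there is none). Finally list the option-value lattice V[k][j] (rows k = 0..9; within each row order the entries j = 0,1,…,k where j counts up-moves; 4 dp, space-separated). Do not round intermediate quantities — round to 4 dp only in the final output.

Δt=0.16778  u=1.21927  d=0.82017  q=0.48233  discount=0.98750
step 9 (expiry): payoffs max(K−S,0) = 134.3081 123.8888 108.3994 85.3726 51.1408 0.2513 0.0000 0.0000 0.0000 0.0000
step 8: (k=8,j=0): S=26.1068, (K−S)⁺=129.6132, hold=127.6660 ⇒ V=129.6132 exercise | (k=8,j=1): S=38.8107, (K−S)⁺=116.9093, hold=114.9621 ⇒ V=116.9093 exercise | (k=8,j=2): S=57.6965, (K−S)⁺=98.0235, hold=96.0763 ⇒ V=98.0235 exercise | (k=8,j=3): S=85.7722, (K−S)⁺=69.9478, hold=68.0006 ⇒ V=69.9478 exercise | (k=8,j=4): S=127.5100, (K−S)⁺=28.2100, hold=26.2628 ⇒ V=28.2100 exercise | (k=8,j=5): S=189.5578, (K−S)⁺=0.0000, hold=0.1285 ⇒ V=0.1285 continue | (k=8,j=6): S=281.7989, (K−S)⁺=0.0000, hold=0.0000 ⇒ V=0.0000 continue | (k=8,j=7): S=418.9255, (K−S)⁺=0.0000, hold=0.0000 ⇒ V=0.0000 continue | (k=8,j=8): S=622.7795, (K−S)⁺=0.0000, hold=0.0000 ⇒ V=0.0000 continue  boundary S*=127.5100
step 7: (k=7,j=0): S=31.8312, (K−S)⁺=123.8888, hold=121.9416 ⇒ V=123.8888 exercise | (k=7,j=1): S=47.3206, (K−S)⁺=108.3994, hold=106.4522 ⇒ V=108.3994 exercise | (k=7,j=2): S=70.3474, (K−S)⁺=85.3726, hold=83.4254 ⇒ V=85.3726 exercise | (k=7,j=3): S=104.5792, (K−S)⁺=51.1408, hold=49.1936 ⇒ V=51.1408 exercise | (k=7,j=4): S=155.4687, (K−S)⁺=0.2513, hold=14.4821 ⇒ V=14.4821 continue | (k=7,j=5): S=231.1216, (K−S)⁺=0.0000, hold=0.0657 ⇒ V=0.0657 continue | (k=7,j=6): S=343.5880, (K−S)⁺=0.0000, hold=0.0000 ⇒ V=0.0000 continue | (k=7,j=7): S=510.7820, (K−S)⁺=0.0000, hold=0.0000 ⇒ V=0.0000 continue  boundary S*=104.5792
step 6: (k=6,j=0): S=38.8107, (K−S)⁺=116.9093, hold=114.9621 ⇒ V=116.9093 exercise | (k=6,j=1): S=57.6965, (K−S)⁺=98.0235, hold=96.0763 ⇒ V=98.0235 exercise | (k=6,j=2): S=85.7722, (K−S)⁺=69.9478, hold=68.0006 ⇒ V=69.9478 exercise | (k=6,j=3): S=127.5100, (K−S)⁺=28.2100, hold=33.0409 ⇒ V=33.0409 continue | (k=6,j=4): S=189.5578, (K−S)⁺=0.0000, hold=7.4345 ⇒ V=7.4345 continue | (k=6,j=5): S=281.7989, (K−S)⁺=0.0000, hold=0.0336 ⇒ V=0.0336 continue | (k=6,j=6): S=418.9255, (K−S)⁺=0.0000, hold=0.0000 ⇒ V=0.0000 continue  boundary S*=85.7722
step 5: (k=5,j=0): S=47.3206, (K−S)⁺=108.3994, hold=106.4522 ⇒ V=108.3994 exercise | (k=5,j=1): S=70.3474, (K−S)⁺=85.3726, hold=83.4254 ⇒ V=85.3726 exercise | (k=5,j=2): S=104.5792, (K−S)⁺=51.1408, hold=51.4945 ⇒ V=51.4945 continue | (k=5,j=3): S=155.4687, (K−S)⁺=0.2513, hold=20.4315 ⇒ V=20.4315 continue | (k=5,j=4): S=231.1216, (K−S)⁺=0.0000, hold=3.8165 ⇒ V=3.8165 continue | (k=5,j=5): S=343.5880, (K−S)⁺=0.0000, hold=0.0172 ⇒ V=0.0172 continue  boundary S*=70.3474
step 4: (k=4,j=0): S=57.6965, (K−S)⁺=98.0235, hold=96.0763 ⇒ V=98.0235 exercise | (k=4,j=1): S=85.7722, (K−S)⁺=69.9478, hold=68.1690 ⇒ V=69.9478 exercise | (k=4,j=2): S=127.5100, (K−S)⁺=28.2100, hold=36.0554 ⇒ V=36.0554 continue | (k=4,j=3): S=189.5578, (K−S)⁺=0.0000, hold=12.2624 ⇒ V=12.2624 continue | (k=4,j=4): S=281.7989, (K−S)⁺=0.0000, hold=1.9592 ⇒ V=1.9592 continue  boundary S*=85.7722
step 3: (k=3,j=0): S=70.3474, (K−S)⁺=85.3726, hold=83.4254 ⇒ V=85.3726 exercise | (k=3,j=1): S=104.5792, (K−S)⁺=51.1408, hold=52.9303 ⇒ V=52.9303 continue | (k=3,j=2): S=155.4687, (K−S)⁺=0.2513, hold=24.2720 ⇒ V=24.2720 continue | (k=3,j=3): S=231.1216, (K−S)⁺=0.0000, hold=7.2017 ⇒ V=7.2017 continue  boundary S*=70.3474
step 2: (k=2,j=0): S=85.7722, (K−S)⁺=69.9478, hold=68.8529 ⇒ V=69.9478 exercise | (k=2,j=1): S=127.5100, (K−S)⁺=28.2100, hold=38.6186 ⇒ V=38.6186 continue | (k=2,j=2): S=189.5578, (K−S)⁺=0.0000, hold=15.8380 ⇒ V=15.8380 continue  boundary S*=85.7722
step 1: (k=1,j=0): S=104.5792, (K−S)⁺=51.1408, hold=54.1511 ⇒ V=54.1511 continue | (k=1,j=1): S=155.4687, (K−S)⁺=0.2513, hold=27.2853 ⇒ V=27.2853 continue  boundary S*=-
step 0: (k=0,j=0): S=127.5100, (K−S)⁺=28.2100, hold=40.6779 ⇒ V=40.6779 continue  boundary S*=-

price = 40.6779
boundary = - - 85.7722 70.3474 85.7722 70.3474 85.7722 104.5792 127.5100
tree:
40.6779
54.1511 27.2853
69.9478 38.6186 15.8380
85.3726 52.9303 24.2720 7.2017
98.0235 69.9478 36.0554 12.2624 1.9592
108.3994 85.3726 51.4945 20.4315 3.8165 0.0172
116.9093 98.0235 69.9478 33.0409 7.4345 0.0336 0.0000
123.8888 108.3994 85.3726 51.1408 14.4821 0.0657 0.0000 0.0000
129.6132 116.9093 98.0235 69.9478 28.2100 0.1285 0.0000 0.0000 0.0000
134.3081 123.8888 108.3994 85.3726 51.1408 0.2513 0.0000 0.0000 0.0000 0.0000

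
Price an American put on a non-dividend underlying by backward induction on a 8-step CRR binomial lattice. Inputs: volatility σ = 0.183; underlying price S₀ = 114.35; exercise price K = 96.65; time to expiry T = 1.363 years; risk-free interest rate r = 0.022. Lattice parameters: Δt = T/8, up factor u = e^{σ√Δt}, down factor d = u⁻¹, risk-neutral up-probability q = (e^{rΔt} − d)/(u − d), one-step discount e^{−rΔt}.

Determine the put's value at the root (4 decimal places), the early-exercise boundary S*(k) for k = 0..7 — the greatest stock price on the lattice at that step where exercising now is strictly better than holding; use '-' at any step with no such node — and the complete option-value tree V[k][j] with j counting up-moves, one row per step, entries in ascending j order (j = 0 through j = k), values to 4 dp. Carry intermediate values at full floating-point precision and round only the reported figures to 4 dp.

price = 2.0666
boundary = - - - - - 78.3812 84.5311 78.3812
tree:
2.0666
3.3956 0.7843
5.4477 1.4170 0.1723
8.4869 2.5205 0.3501 0.0000
12.7444 4.3926 0.7112 0.0000 0.0000
18.2688 7.4447 1.4450 0.0000 0.0000 0.0000
23.9713 12.1189 2.9358 0.0000 0.0000 0.0000 0.0000
29.2590 18.2688 5.9648 0.0000 0.0000 0.0000 0.0000 0.0000
34.1619 23.9713 12.1189 0.0000 0.0000 0.0000 0.0000 0.0000 0.0000

Δt=0.17037  u=1.07846  d=0.92725  q=0.50596  discount=0.99626
step 8 (expiry): payoffs max(K−S,0) = 34.1619 23.9713 12.1189 0.0000 0.0000 0.0000 0.0000 0.0000 0.0000
step 7: (k=7,j=0): S=67.3910, (K−S)⁺=29.2590, hold=28.8974 ⇒ V=29.2590 exercise | (k=7,j=1): S=78.3812, (K−S)⁺=18.2688, hold=17.9072 ⇒ V=18.2688 exercise | (k=7,j=2): S=91.1636, (K−S)⁺=5.4864, hold=5.9648 ⇒ V=5.9648 continue | (k=7,j=3): S=106.0306, (K−S)⁺=0.0000, hold=0.0000 ⇒ V=0.0000 continue | (k=7,j=4): S=123.3221, (K−S)⁺=0.0000, hold=0.0000 ⇒ V=0.0000 continue | (k=7,j=5): S=143.4336, (K−S)⁺=0.0000, hold=0.0000 ⇒ V=0.0000 continue | (k=7,j=6): S=166.8248, (K−S)⁺=0.0000, hold=0.0000 ⇒ V=0.0000 continue | (k=7,j=7): S=194.0306, (K−S)⁺=0.0000, hold=0.0000 ⇒ V=0.0000 continue  boundary S*=78.3812
step 6: (k=6,j=0): S=72.6787, (K−S)⁺=23.9713, hold=23.6097 ⇒ V=23.9713 exercise | (k=6,j=1): S=84.5311, (K−S)⁺=12.1189, hold=11.9984 ⇒ V=12.1189 exercise | (k=6,j=2): S=98.3165, (K−S)⁺=0.0000, hold=2.9358 ⇒ V=2.9358 continue | (k=6,j=3): S=114.3500, (K−S)⁺=0.0000, hold=0.0000 ⇒ V=0.0000 continue | (k=6,j=4): S=132.9982, (K−S)⁺=0.0000, hold=0.0000 ⇒ V=0.0000 continue | (k=6,j=5): S=154.6877, (K−S)⁺=0.0000, hold=0.0000 ⇒ V=0.0000 continue | (k=6,j=6): S=179.9142, (K−S)⁺=0.0000, hold=0.0000 ⇒ V=0.0000 continue  boundary S*=84.5311
step 5: (k=5,j=0): S=78.3812, (K−S)⁺=18.2688, hold=17.9072 ⇒ V=18.2688 exercise | (k=5,j=1): S=91.1636, (K−S)⁺=5.4864, hold=7.4447 ⇒ V=7.4447 continue | (k=5,j=2): S=106.0306, (K−S)⁺=0.0000, hold=1.4450 ⇒ V=1.4450 continue | (k=5,j=3): S=123.3221, (K−S)⁺=0.0000, hold=0.0000 ⇒ V=0.0000 continue | (k=5,j=4): S=143.4336, (K−S)⁺=0.0000, hold=0.0000 ⇒ V=0.0000 continue | (k=5,j=5): S=166.8248, (K−S)⁺=0.0000, hold=0.0000 ⇒ V=0.0000 continue  boundary S*=78.3812
step 4: (k=4,j=0): S=84.5311, (K−S)⁺=12.1189, hold=12.7444 ⇒ V=12.7444 continue | (k=4,j=1): S=98.3165, (K−S)⁺=0.0000, hold=4.3926 ⇒ V=4.3926 continue | (k=4,j=2): S=114.3500, (K−S)⁺=0.0000, hold=0.7112 ⇒ V=0.7112 continue | (k=4,j=3): S=132.9982, (K−S)⁺=0.0000, hold=0.0000 ⇒ V=0.0000 continue | (k=4,j=4): S=154.6877, (K−S)⁺=0.0000, hold=0.0000 ⇒ V=0.0000 continue  boundary S*=-
step 3: (k=3,j=0): S=91.1636, (K−S)⁺=5.4864, hold=8.4869 ⇒ V=8.4869 continue | (k=3,j=1): S=106.0306, (K−S)⁺=0.0000, hold=2.5205 ⇒ V=2.5205 continue | (k=3,j=2): S=123.3221, (K−S)⁺=0.0000, hold=0.3501 ⇒ V=0.3501 continue | (k=3,j=3): S=143.4336, (K−S)⁺=0.0000, hold=0.0000 ⇒ V=0.0000 continue  boundary S*=-
step 2: (k=2,j=0): S=98.3165, (K−S)⁺=0.0000, hold=5.4477 ⇒ V=5.4477 continue | (k=2,j=1): S=114.3500, (K−S)⁺=0.0000, hold=1.4170 ⇒ V=1.4170 continue | (k=2,j=2): S=132.9982, (K−S)⁺=0.0000, hold=0.1723 ⇒ V=0.1723 continue  boundary S*=-
step 1: (k=1,j=0): S=106.0306, (K−S)⁺=0.0000, hold=3.3956 ⇒ V=3.3956 continue | (k=1,j=1): S=123.3221, (K−S)⁺=0.0000, hold=0.7843 ⇒ V=0.7843 continue  boundary S*=-
step 0: (k=0,j=0): S=114.3500, (K−S)⁺=0.0000, hold=2.0666 ⇒ V=2.0666 continue  boundary S*=-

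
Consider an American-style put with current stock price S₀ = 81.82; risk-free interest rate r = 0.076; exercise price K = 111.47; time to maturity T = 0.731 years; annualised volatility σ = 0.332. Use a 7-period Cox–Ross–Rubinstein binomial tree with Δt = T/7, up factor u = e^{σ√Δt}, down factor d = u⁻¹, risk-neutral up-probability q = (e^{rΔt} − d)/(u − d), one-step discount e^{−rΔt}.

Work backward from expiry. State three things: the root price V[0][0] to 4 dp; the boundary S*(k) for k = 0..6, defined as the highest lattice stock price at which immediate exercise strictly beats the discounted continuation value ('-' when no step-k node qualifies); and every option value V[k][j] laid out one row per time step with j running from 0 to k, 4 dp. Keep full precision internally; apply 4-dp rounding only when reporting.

price = 29.6500
boundary = 81.8200 73.4963 81.8200 73.4963 81.8200 91.0864 101.4023
tree:
29.6500
37.9737 21.3402
45.4507 29.6500 13.6981
52.1670 37.9737 20.6729 7.2180
58.2000 45.4507 29.6500 12.3798 2.3766
63.6193 52.1670 37.9737 20.3836 4.8915 0.0000
68.4873 58.2000 45.4507 29.6500 10.0677 0.0000 0.0000
72.8600 63.6193 52.1670 37.9737 20.3836 0.0000 0.0000 0.0000

params: Δt=0.10443 u=1.11325 d=0.89827 q=0.51027 e^(-rΔt)=0.99209
t_7 payoffs: 72.8600 63.6193 52.1670 37.9737 20.3836 0.0000 0.0000 0.0000
t_6: node(6,0) S=42.9827 payoff=68.4873 vs cont=67.6061 → 68.4873 [stop]  node(6,1) S=53.2700 payoff=58.2000 vs cont=57.3188 → 58.2000 [stop]  node(6,2) S=66.0193 payoff=45.4507 vs cont=44.5695 → 45.4507 [stop]  node(6,3) S=81.8200 payoff=29.6500 vs cont=28.7688 → 29.6500 [stop]  node(6,4) S=101.4023 payoff=10.0677 vs cont=9.9036 → 10.0677 [stop]  node(6,5) S=125.6714 payoff=0.0000 vs cont=0.0000 → 0.0000 [wait]  node(6,6) S=155.7488 payoff=0.0000 vs cont=0.0000 → 0.0000 [wait]  ⇒ S*(6)=101.4023
t_5: node(5,0) S=47.8507 payoff=63.6193 vs cont=62.7381 → 63.6193 [stop]  node(5,1) S=59.3030 payoff=52.1670 vs cont=51.2858 → 52.1670 [stop]  node(5,2) S=73.4963 payoff=37.9737 vs cont=37.0925 → 37.9737 [stop]  node(5,3) S=91.0864 payoff=20.3836 vs cont=19.5024 → 20.3836 [stop]  node(5,4) S=112.8865 payoff=0.0000 vs cont=4.8915 → 4.8915 [wait]  node(5,5) S=139.9041 payoff=0.0000 vs cont=0.0000 → 0.0000 [wait]  ⇒ S*(5)=91.0864
t_4: node(4,0) S=53.2700 payoff=58.2000 vs cont=57.3188 → 58.2000 [stop]  node(4,1) S=66.0193 payoff=45.4507 vs cont=44.5695 → 45.4507 [stop]  node(4,2) S=81.8200 payoff=29.6500 vs cont=28.7688 → 29.6500 [stop]  node(4,3) S=101.4023 payoff=10.0677 vs cont=12.3798 → 12.3798 [wait]  node(4,4) S=125.6714 payoff=0.0000 vs cont=2.3766 → 2.3766 [wait]  ⇒ S*(4)=81.8200
t_3: node(3,0) S=59.3030 payoff=52.1670 vs cont=51.2858 → 52.1670 [stop]  node(3,1) S=73.4963 payoff=37.9737 vs cont=37.0925 → 37.9737 [stop]  node(3,2) S=91.0864 payoff=20.3836 vs cont=20.6729 → 20.6729 [wait]  node(3,3) S=112.8865 payoff=0.0000 vs cont=7.2180 → 7.2180 [wait]  ⇒ S*(3)=73.4963
t_2: node(2,0) S=66.0193 payoff=45.4507 vs cont=44.5695 → 45.4507 [stop]  node(2,1) S=81.8200 payoff=29.6500 vs cont=28.9153 → 29.6500 [stop]  node(2,2) S=101.4023 payoff=10.0677 vs cont=13.6981 → 13.6981 [wait]  ⇒ S*(2)=81.8200
t_1: node(1,0) S=73.4963 payoff=37.9737 vs cont=37.0925 → 37.9737 [stop]  node(1,1) S=91.0864 payoff=20.3836 vs cont=21.3402 → 21.3402 [wait]  ⇒ S*(1)=73.4963
t_0: node(0,0) S=81.8200 payoff=29.6500 vs cont=29.2531 → 29.6500 [stop]  ⇒ S*(0)=81.8200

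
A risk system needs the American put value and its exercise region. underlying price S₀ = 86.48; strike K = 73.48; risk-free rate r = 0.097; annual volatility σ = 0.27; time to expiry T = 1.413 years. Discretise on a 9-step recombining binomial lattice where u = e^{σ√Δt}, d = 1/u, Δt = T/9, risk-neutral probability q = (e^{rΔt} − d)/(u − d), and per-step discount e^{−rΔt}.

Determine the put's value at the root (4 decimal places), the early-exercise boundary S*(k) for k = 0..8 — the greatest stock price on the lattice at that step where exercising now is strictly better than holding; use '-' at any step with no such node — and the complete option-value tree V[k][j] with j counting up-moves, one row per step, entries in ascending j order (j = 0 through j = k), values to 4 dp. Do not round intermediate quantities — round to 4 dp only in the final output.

Δt=0.15700  u=1.11292  d=0.89854  q=0.54486  discount=0.98489
step 9 (expiry): payoffs max(K−S,0) = 40.4615 32.5839 22.8269 10.7421 0.0000 0.0000 0.0000 0.0000 0.0000 0.0000
step 8: (k=8,j=0): S=36.7468, (K−S)⁺=36.7332, hold=35.6226 ⇒ V=36.7332 exercise | (k=8,j=1): S=45.5139, (K−S)⁺=27.9661, hold=26.8556 ⇒ V=27.9661 exercise | (k=8,j=2): S=56.3725, (K−S)⁺=17.1075, hold=15.9969 ⇒ V=17.1075 exercise | (k=8,j=3): S=69.8219, (K−S)⁺=3.6581, hold=4.8153 ⇒ V=4.8153 continue | (k=8,j=4): S=86.4800, (K−S)⁺=0.0000, hold=0.0000 ⇒ V=0.0000 continue | (k=8,j=5): S=107.1124, (K−S)⁺=0.0000, hold=0.0000 ⇒ V=0.0000 continue | (k=8,j=6): S=132.6672, (K−S)⁺=0.0000, hold=0.0000 ⇒ V=0.0000 continue | (k=8,j=7): S=164.3190, (K−S)⁺=0.0000, hold=0.0000 ⇒ V=0.0000 continue | (k=8,j=8): S=203.5222, (K−S)⁺=0.0000, hold=0.0000 ⇒ V=0.0000 continue  boundary S*=56.3725
step 7: (k=7,j=0): S=40.8961, (K−S)⁺=32.5839, hold=31.4734 ⇒ V=32.5839 exercise | (k=7,j=1): S=50.6531, (K−S)⁺=22.8269, hold=21.7164 ⇒ V=22.8269 exercise | (k=7,j=2): S=62.7379, (K−S)⁺=10.7421, hold=10.2526 ⇒ V=10.7421 exercise | (k=7,j=3): S=77.7058, (K−S)⁺=0.0000, hold=2.1585 ⇒ V=2.1585 continue | (k=7,j=4): S=96.2449, (K−S)⁺=0.0000, hold=0.0000 ⇒ V=0.0000 continue | (k=7,j=5): S=119.2070, (K−S)⁺=0.0000, hold=0.0000 ⇒ V=0.0000 continue | (k=7,j=6): S=147.6474, (K−S)⁺=0.0000, hold=0.0000 ⇒ V=0.0000 continue | (k=7,j=7): S=182.8730, (K−S)⁺=0.0000, hold=0.0000 ⇒ V=0.0000 continue  boundary S*=62.7379
step 6: (k=6,j=0): S=45.5139, (K−S)⁺=27.9661, hold=26.8556 ⇒ V=27.9661 exercise | (k=6,j=1): S=56.3725, (K−S)⁺=17.1075, hold=15.9969 ⇒ V=17.1075 exercise | (k=6,j=2): S=69.8219, (K−S)⁺=3.6581, hold=5.9736 ⇒ V=5.9736 continue | (k=6,j=3): S=86.4800, (K−S)⁺=0.0000, hold=0.9676 ⇒ V=0.9676 continue | (k=6,j=4): S=107.1124, (K−S)⁺=0.0000, hold=0.0000 ⇒ V=0.0000 continue | (k=6,j=5): S=132.6672, (K−S)⁺=0.0000, hold=0.0000 ⇒ V=0.0000 continue | (k=6,j=6): S=164.3190, (K−S)⁺=0.0000, hold=0.0000 ⇒ V=0.0000 continue  boundary S*=56.3725
step 5: (k=5,j=0): S=50.6531, (K−S)⁺=22.8269, hold=21.7164 ⇒ V=22.8269 exercise | (k=5,j=1): S=62.7379, (K−S)⁺=10.7421, hold=10.8741 ⇒ V=10.8741 continue | (k=5,j=2): S=77.7058, (K−S)⁺=0.0000, hold=3.1969 ⇒ V=3.1969 continue | (k=5,j=3): S=96.2449, (K−S)⁺=0.0000, hold=0.4337 ⇒ V=0.4337 continue | (k=5,j=4): S=119.2070, (K−S)⁺=0.0000, hold=0.0000 ⇒ V=0.0000 continue | (k=5,j=5): S=147.6474, (K−S)⁺=0.0000, hold=0.0000 ⇒ V=0.0000 continue  boundary S*=50.6531
step 4: (k=4,j=0): S=56.3725, (K−S)⁺=17.1075, hold=16.0677 ⇒ V=17.1075 exercise | (k=4,j=1): S=69.8219, (K−S)⁺=3.6581, hold=6.5900 ⇒ V=6.5900 continue | (k=4,j=2): S=86.4800, (K−S)⁺=0.0000, hold=1.6658 ⇒ V=1.6658 continue | (k=4,j=3): S=107.1124, (K−S)⁺=0.0000, hold=0.1944 ⇒ V=0.1944 continue | (k=4,j=4): S=132.6672, (K−S)⁺=0.0000, hold=0.0000 ⇒ V=0.0000 continue  boundary S*=56.3725
step 3: (k=3,j=0): S=62.7379, (K−S)⁺=10.7421, hold=11.2049 ⇒ V=11.2049 continue | (k=3,j=1): S=77.7058, (K−S)⁺=0.0000, hold=3.8479 ⇒ V=3.8479 continue | (k=3,j=2): S=96.2449, (K−S)⁺=0.0000, hold=0.8510 ⇒ V=0.8510 continue | (k=3,j=3): S=119.2070, (K−S)⁺=0.0000, hold=0.0871 ⇒ V=0.0871 continue  boundary S*=-
step 2: (k=2,j=0): S=69.8219, (K−S)⁺=3.6581, hold=7.0876 ⇒ V=7.0876 continue | (k=2,j=1): S=86.4800, (K−S)⁺=0.0000, hold=2.1815 ⇒ V=2.1815 continue | (k=2,j=2): S=107.1124, (K−S)⁺=0.0000, hold=0.4282 ⇒ V=0.4282 continue  boundary S*=-
step 1: (k=1,j=0): S=77.7058, (K−S)⁺=0.0000, hold=4.3478 ⇒ V=4.3478 continue | (k=1,j=1): S=96.2449, (K−S)⁺=0.0000, hold=1.2077 ⇒ V=1.2077 continue  boundary S*=-
step 0: (k=0,j=0): S=86.4800, (K−S)⁺=0.0000, hold=2.5970 ⇒ V=2.5970 continue  boundary S*=-

price = 2.5970
boundary = - - - - 56.3725 50.6531 56.3725 62.7379 56.3725
tree:
2.5970
4.3478 1.2077
7.0876 2.1815 0.4282
11.2049 3.8479 0.8510 0.0871
17.1075 6.5900 1.6658 0.1944 0.0000
22.8269 10.8741 3.1969 0.4337 0.0000 0.0000
27.9661 17.1075 5.9736 0.9676 0.0000 0.0000 0.0000
32.5839 22.8269 10.7421 2.1585 0.0000 0.0000 0.0000 0.0000
36.7332 27.9661 17.1075 4.8153 0.0000 0.0000 0.0000 0.0000 0.0000
40.4615 32.5839 22.8269 10.7421 0.0000 0.0000 0.0000 0.0000 0.0000 0.0000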